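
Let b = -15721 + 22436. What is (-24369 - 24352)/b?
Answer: -48721/6715 ≈ -7.2555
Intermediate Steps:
b = 6715
(-24369 - 24352)/b = (-24369 - 24352)/6715 = -48721*1/6715 = -48721/6715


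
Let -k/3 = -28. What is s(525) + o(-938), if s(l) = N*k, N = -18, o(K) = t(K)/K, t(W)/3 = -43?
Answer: -1418127/938 ≈ -1511.9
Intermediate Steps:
k = 84 (k = -3*(-28) = 84)
t(W) = -129 (t(W) = 3*(-43) = -129)
o(K) = -129/K
s(l) = -1512 (s(l) = -18*84 = -1512)
s(525) + o(-938) = -1512 - 129/(-938) = -1512 - 129*(-1/938) = -1512 + 129/938 = -1418127/938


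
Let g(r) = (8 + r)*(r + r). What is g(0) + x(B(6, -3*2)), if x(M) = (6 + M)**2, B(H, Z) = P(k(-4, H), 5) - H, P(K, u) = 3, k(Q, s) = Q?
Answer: 9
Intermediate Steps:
g(r) = 2*r*(8 + r) (g(r) = (8 + r)*(2*r) = 2*r*(8 + r))
B(H, Z) = 3 - H
g(0) + x(B(6, -3*2)) = 2*0*(8 + 0) + (6 + (3 - 1*6))**2 = 2*0*8 + (6 + (3 - 6))**2 = 0 + (6 - 3)**2 = 0 + 3**2 = 0 + 9 = 9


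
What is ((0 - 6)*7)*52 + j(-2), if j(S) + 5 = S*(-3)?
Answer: -2183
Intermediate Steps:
j(S) = -5 - 3*S (j(S) = -5 + S*(-3) = -5 - 3*S)
((0 - 6)*7)*52 + j(-2) = ((0 - 6)*7)*52 + (-5 - 3*(-2)) = -6*7*52 + (-5 + 6) = -42*52 + 1 = -2184 + 1 = -2183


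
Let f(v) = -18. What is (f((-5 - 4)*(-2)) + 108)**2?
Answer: 8100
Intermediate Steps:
(f((-5 - 4)*(-2)) + 108)**2 = (-18 + 108)**2 = 90**2 = 8100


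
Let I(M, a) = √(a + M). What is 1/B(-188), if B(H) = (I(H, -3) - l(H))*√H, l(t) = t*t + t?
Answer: -√47/(94*√191 + 3304664*I) ≈ -8.1553e-10 + 2.0745e-6*I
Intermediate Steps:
I(M, a) = √(M + a)
l(t) = t + t² (l(t) = t² + t = t + t²)
B(H) = √H*(√(-3 + H) - H*(1 + H)) (B(H) = (√(H - 3) - H*(1 + H))*√H = (√(-3 + H) - H*(1 + H))*√H = √H*(√(-3 + H) - H*(1 + H)))
1/B(-188) = 1/(√(-188)*(√(-3 - 188) - 1*(-188)*(1 - 188))) = 1/((2*I*√47)*(√(-191) - 1*(-188)*(-187))) = 1/((2*I*√47)*(I*√191 - 35156)) = 1/((2*I*√47)*(-35156 + I*√191)) = 1/(2*I*√47*(-35156 + I*√191)) = -I*√47/(94*(-35156 + I*√191))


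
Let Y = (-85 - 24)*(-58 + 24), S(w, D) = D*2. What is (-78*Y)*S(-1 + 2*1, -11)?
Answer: 6359496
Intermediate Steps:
S(w, D) = 2*D
Y = 3706 (Y = -109*(-34) = 3706)
(-78*Y)*S(-1 + 2*1, -11) = (-78*3706)*(2*(-11)) = -289068*(-22) = 6359496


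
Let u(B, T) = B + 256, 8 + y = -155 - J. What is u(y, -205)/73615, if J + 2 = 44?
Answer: 51/73615 ≈ 0.00069279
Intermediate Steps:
J = 42 (J = -2 + 44 = 42)
y = -205 (y = -8 + (-155 - 1*42) = -8 + (-155 - 42) = -8 - 197 = -205)
u(B, T) = 256 + B
u(y, -205)/73615 = (256 - 205)/73615 = 51*(1/73615) = 51/73615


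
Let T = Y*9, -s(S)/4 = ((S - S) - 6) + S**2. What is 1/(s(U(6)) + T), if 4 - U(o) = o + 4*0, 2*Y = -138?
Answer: -1/613 ≈ -0.0016313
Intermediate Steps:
Y = -69 (Y = (1/2)*(-138) = -69)
U(o) = 4 - o (U(o) = 4 - (o + 4*0) = 4 - (o + 0) = 4 - o)
s(S) = 24 - 4*S**2 (s(S) = -4*(((S - S) - 6) + S**2) = -4*((0 - 6) + S**2) = -4*(-6 + S**2) = 24 - 4*S**2)
T = -621 (T = -69*9 = -621)
1/(s(U(6)) + T) = 1/((24 - 4*(4 - 1*6)**2) - 621) = 1/((24 - 4*(4 - 6)**2) - 621) = 1/((24 - 4*(-2)**2) - 621) = 1/((24 - 4*4) - 621) = 1/((24 - 16) - 621) = 1/(8 - 621) = 1/(-613) = -1/613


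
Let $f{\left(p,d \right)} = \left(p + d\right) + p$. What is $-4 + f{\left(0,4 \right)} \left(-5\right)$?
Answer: $-24$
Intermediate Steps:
$f{\left(p,d \right)} = d + 2 p$ ($f{\left(p,d \right)} = \left(d + p\right) + p = d + 2 p$)
$-4 + f{\left(0,4 \right)} \left(-5\right) = -4 + \left(4 + 2 \cdot 0\right) \left(-5\right) = -4 + \left(4 + 0\right) \left(-5\right) = -4 + 4 \left(-5\right) = -4 - 20 = -24$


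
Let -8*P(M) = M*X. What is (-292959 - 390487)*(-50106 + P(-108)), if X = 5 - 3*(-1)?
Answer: 34170933108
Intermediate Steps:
X = 8 (X = 5 + 3 = 8)
P(M) = -M (P(M) = -M*8/8 = -M)
(-292959 - 390487)*(-50106 + P(-108)) = (-292959 - 390487)*(-50106 - 1*(-108)) = -683446*(-50106 + 108) = -683446*(-49998) = 34170933108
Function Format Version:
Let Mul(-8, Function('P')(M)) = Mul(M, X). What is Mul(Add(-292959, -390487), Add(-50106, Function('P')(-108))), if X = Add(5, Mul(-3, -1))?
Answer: 34170933108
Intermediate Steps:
X = 8 (X = Add(5, 3) = 8)
Function('P')(M) = Mul(-1, M) (Function('P')(M) = Mul(Rational(-1, 8), Mul(M, 8)) = Mul(Rational(-1, 8), Mul(8, M)) = Mul(-1, M))
Mul(Add(-292959, -390487), Add(-50106, Function('P')(-108))) = Mul(Add(-292959, -390487), Add(-50106, Mul(-1, -108))) = Mul(-683446, Add(-50106, 108)) = Mul(-683446, -49998) = 34170933108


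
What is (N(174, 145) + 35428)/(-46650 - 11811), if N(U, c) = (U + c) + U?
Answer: -35921/58461 ≈ -0.61444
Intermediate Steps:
N(U, c) = c + 2*U
(N(174, 145) + 35428)/(-46650 - 11811) = ((145 + 2*174) + 35428)/(-46650 - 11811) = ((145 + 348) + 35428)/(-58461) = (493 + 35428)*(-1/58461) = 35921*(-1/58461) = -35921/58461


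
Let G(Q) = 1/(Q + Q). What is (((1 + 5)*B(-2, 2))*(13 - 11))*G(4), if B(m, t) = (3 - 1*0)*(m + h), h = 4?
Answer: 9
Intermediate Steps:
B(m, t) = 12 + 3*m (B(m, t) = (3 - 1*0)*(m + 4) = (3 + 0)*(4 + m) = 3*(4 + m) = 12 + 3*m)
G(Q) = 1/(2*Q)
(((1 + 5)*B(-2, 2))*(13 - 11))*G(4) = (((1 + 5)*(12 + 3*(-2)))*(13 - 11))*((½)/4) = ((6*(12 - 6))*2)*((½)*(¼)) = ((6*6)*2)*(⅛) = (36*2)*(⅛) = 72*(⅛) = 9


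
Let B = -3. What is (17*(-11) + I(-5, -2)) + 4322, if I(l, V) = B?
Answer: 4132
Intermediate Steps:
I(l, V) = -3
(17*(-11) + I(-5, -2)) + 4322 = (17*(-11) - 3) + 4322 = (-187 - 3) + 4322 = -190 + 4322 = 4132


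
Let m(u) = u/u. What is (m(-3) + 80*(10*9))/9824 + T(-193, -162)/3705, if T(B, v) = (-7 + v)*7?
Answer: 1158301/2799840 ≈ 0.41370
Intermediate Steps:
m(u) = 1
T(B, v) = -49 + 7*v
(m(-3) + 80*(10*9))/9824 + T(-193, -162)/3705 = (1 + 80*(10*9))/9824 + (-49 + 7*(-162))/3705 = (1 + 80*90)*(1/9824) + (-49 - 1134)*(1/3705) = (1 + 7200)*(1/9824) - 1183*1/3705 = 7201*(1/9824) - 91/285 = 7201/9824 - 91/285 = 1158301/2799840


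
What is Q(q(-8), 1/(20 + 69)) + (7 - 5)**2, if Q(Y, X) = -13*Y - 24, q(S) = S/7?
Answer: -36/7 ≈ -5.1429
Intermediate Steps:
q(S) = S/7 (q(S) = S*(1/7) = S/7)
Q(Y, X) = -24 - 13*Y
Q(q(-8), 1/(20 + 69)) + (7 - 5)**2 = (-24 - 13*(-8)/7) + (7 - 5)**2 = (-24 - 13*(-8/7)) + 2**2 = (-24 + 104/7) + 4 = -64/7 + 4 = -36/7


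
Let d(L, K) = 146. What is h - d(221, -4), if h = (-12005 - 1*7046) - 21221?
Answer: -40418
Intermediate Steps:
h = -40272 (h = (-12005 - 7046) - 21221 = -19051 - 21221 = -40272)
h - d(221, -4) = -40272 - 1*146 = -40272 - 146 = -40418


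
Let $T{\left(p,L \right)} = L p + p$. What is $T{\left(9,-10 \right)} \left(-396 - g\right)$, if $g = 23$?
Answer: $33939$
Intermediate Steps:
$T{\left(p,L \right)} = p + L p$
$T{\left(9,-10 \right)} \left(-396 - g\right) = 9 \left(1 - 10\right) \left(-396 - 23\right) = 9 \left(-9\right) \left(-396 - 23\right) = \left(-81\right) \left(-419\right) = 33939$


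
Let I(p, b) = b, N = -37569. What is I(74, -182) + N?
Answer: -37751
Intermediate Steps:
I(74, -182) + N = -182 - 37569 = -37751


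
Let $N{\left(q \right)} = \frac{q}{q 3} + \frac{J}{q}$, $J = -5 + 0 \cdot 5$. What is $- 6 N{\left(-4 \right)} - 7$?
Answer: $- \frac{33}{2} \approx -16.5$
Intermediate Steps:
$J = -5$ ($J = -5 + 0 = -5$)
$N{\left(q \right)} = \frac{1}{3} - \frac{5}{q}$ ($N{\left(q \right)} = \frac{q}{q 3} - \frac{5}{q} = \frac{q}{3 q} - \frac{5}{q} = q \frac{1}{3 q} - \frac{5}{q} = \frac{1}{3} - \frac{5}{q}$)
$- 6 N{\left(-4 \right)} - 7 = - 6 \frac{-15 - 4}{3 \left(-4\right)} - 7 = - 6 \cdot \frac{1}{3} \left(- \frac{1}{4}\right) \left(-19\right) - 7 = \left(-6\right) \frac{19}{12} - 7 = - \frac{19}{2} - 7 = - \frac{33}{2}$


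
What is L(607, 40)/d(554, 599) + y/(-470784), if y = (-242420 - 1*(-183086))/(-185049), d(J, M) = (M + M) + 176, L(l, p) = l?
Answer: 50651925559/114655441536 ≈ 0.44178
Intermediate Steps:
d(J, M) = 176 + 2*M (d(J, M) = 2*M + 176 = 176 + 2*M)
y = 682/2127 (y = (-242420 + 183086)*(-1/185049) = -59334*(-1/185049) = 682/2127 ≈ 0.32064)
L(607, 40)/d(554, 599) + y/(-470784) = 607/(176 + 2*599) + (682/2127)/(-470784) = 607/(176 + 1198) + (682/2127)*(-1/470784) = 607/1374 - 341/500678784 = 50651925559/114655441536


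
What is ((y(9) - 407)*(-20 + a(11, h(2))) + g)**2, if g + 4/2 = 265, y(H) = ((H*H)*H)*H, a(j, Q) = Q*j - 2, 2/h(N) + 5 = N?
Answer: 292424622169/9 ≈ 3.2492e+10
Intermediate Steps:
h(N) = 2/(-5 + N)
a(j, Q) = -2 + Q*j
y(H) = H**4 (y(H) = (H**2*H)*H = H**3*H = H**4)
g = 263 (g = -2 + 265 = 263)
((y(9) - 407)*(-20 + a(11, h(2))) + g)**2 = ((9**4 - 407)*(-20 + (-2 + (2/(-5 + 2))*11)) + 263)**2 = ((6561 - 407)*(-20 + (-2 + (2/(-3))*11)) + 263)**2 = (6154*(-20 + (-2 + (2*(-1/3))*11)) + 263)**2 = (6154*(-20 + (-2 - 2/3*11)) + 263)**2 = (6154*(-20 + (-2 - 22/3)) + 263)**2 = (6154*(-20 - 28/3) + 263)**2 = (6154*(-88/3) + 263)**2 = (-541552/3 + 263)**2 = (-540763/3)**2 = 292424622169/9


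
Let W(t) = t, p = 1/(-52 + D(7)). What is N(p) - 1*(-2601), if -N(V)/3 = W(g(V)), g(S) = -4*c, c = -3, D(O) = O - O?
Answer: 2565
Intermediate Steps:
D(O) = 0
p = -1/52 (p = 1/(-52 + 0) = 1/(-52) = -1/52 ≈ -0.019231)
g(S) = 12 (g(S) = -4*(-3) = 12)
N(V) = -36 (N(V) = -3*12 = -36)
N(p) - 1*(-2601) = -36 - 1*(-2601) = -36 + 2601 = 2565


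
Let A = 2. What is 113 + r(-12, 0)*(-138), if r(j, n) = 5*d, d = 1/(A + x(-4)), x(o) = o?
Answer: 458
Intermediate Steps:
d = -1/2 (d = 1/(2 - 4) = 1/(-2) = -1/2 ≈ -0.50000)
r(j, n) = -5/2 (r(j, n) = 5*(-1/2) = -5/2)
113 + r(-12, 0)*(-138) = 113 - 5/2*(-138) = 113 + 345 = 458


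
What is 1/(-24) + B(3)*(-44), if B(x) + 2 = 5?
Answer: -3169/24 ≈ -132.04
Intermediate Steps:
B(x) = 3 (B(x) = -2 + 5 = 3)
1/(-24) + B(3)*(-44) = 1/(-24) + 3*(-44) = -1/24 - 132 = -3169/24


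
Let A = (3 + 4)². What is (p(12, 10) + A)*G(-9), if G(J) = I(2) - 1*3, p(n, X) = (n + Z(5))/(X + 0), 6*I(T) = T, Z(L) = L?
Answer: -676/5 ≈ -135.20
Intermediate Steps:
I(T) = T/6
p(n, X) = (5 + n)/X (p(n, X) = (n + 5)/(X + 0) = (5 + n)/X)
G(J) = -8/3 (G(J) = (⅙)*2 - 1*3 = ⅓ - 3 = -8/3)
A = 49 (A = 7² = 49)
(p(12, 10) + A)*G(-9) = ((5 + 12)/10 + 49)*(-8/3) = ((⅒)*17 + 49)*(-8/3) = (17/10 + 49)*(-8/3) = (507/10)*(-8/3) = -676/5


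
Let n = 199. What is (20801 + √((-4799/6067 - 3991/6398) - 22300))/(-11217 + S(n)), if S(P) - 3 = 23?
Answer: -671/361 - I*√33602290083963470534/434397309206 ≈ -1.8587 - 0.013344*I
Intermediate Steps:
S(P) = 26 (S(P) = 3 + 23 = 26)
(20801 + √((-4799/6067 - 3991/6398) - 22300))/(-11217 + S(n)) = (20801 + √((-4799/6067 - 3991/6398) - 22300))/(-11217 + 26) = (20801 + √((-4799*1/6067 - 3991*1/6398) - 22300))/(-11191) = (20801 + √((-4799/6067 - 3991/6398) - 22300))*(-1/11191) = (20801 + √(-54917399/38816666 - 22300))*(-1/11191) = (20801 + √(-865666569199/38816666))*(-1/11191) = (20801 + I*√33602290083963470534/38816666)*(-1/11191) = -671/361 - I*√33602290083963470534/434397309206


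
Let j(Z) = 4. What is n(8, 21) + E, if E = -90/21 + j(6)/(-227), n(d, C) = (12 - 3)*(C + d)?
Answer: 407891/1589 ≈ 256.70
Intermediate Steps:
n(d, C) = 9*C + 9*d (n(d, C) = 9*(C + d) = 9*C + 9*d)
E = -6838/1589 (E = -90/21 + 4/(-227) = -90*1/21 + 4*(-1/227) = -30/7 - 4/227 = -6838/1589 ≈ -4.3033)
n(8, 21) + E = (9*21 + 9*8) - 6838/1589 = (189 + 72) - 6838/1589 = 261 - 6838/1589 = 407891/1589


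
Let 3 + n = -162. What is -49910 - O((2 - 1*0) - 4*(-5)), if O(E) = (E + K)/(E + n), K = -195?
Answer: -7137303/143 ≈ -49911.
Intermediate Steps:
n = -165 (n = -3 - 162 = -165)
O(E) = (-195 + E)/(-165 + E) (O(E) = (E - 195)/(E - 165) = (-195 + E)/(-165 + E))
-49910 - O((2 - 1*0) - 4*(-5)) = -49910 - (-195 + ((2 - 1*0) - 4*(-5)))/(-165 + ((2 - 1*0) - 4*(-5))) = -49910 - (-195 + ((2 + 0) + 20))/(-165 + ((2 + 0) + 20)) = -49910 - (-195 + (2 + 20))/(-165 + (2 + 20)) = -49910 - (-195 + 22)/(-165 + 22) = -49910 - (-173)/(-143) = -49910 - (-1)*(-173)/143 = -49910 - 1*173/143 = -49910 - 173/143 = -7137303/143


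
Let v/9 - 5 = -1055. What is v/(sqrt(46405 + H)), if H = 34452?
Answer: -1350*sqrt(80857)/11551 ≈ -33.233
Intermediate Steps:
v = -9450 (v = 45 + 9*(-1055) = 45 - 9495 = -9450)
v/(sqrt(46405 + H)) = -9450/sqrt(46405 + 34452) = -9450*sqrt(80857)/80857 = -1350*sqrt(80857)/11551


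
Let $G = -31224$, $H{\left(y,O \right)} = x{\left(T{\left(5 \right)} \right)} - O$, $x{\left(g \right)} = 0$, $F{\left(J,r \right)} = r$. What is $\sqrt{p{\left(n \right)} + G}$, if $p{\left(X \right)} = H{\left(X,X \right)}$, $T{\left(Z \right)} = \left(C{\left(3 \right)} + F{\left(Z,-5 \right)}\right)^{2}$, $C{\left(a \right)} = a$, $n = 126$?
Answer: $5 i \sqrt{1254} \approx 177.06 i$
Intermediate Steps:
$T{\left(Z \right)} = 4$ ($T{\left(Z \right)} = \left(3 - 5\right)^{2} = \left(-2\right)^{2} = 4$)
$H{\left(y,O \right)} = - O$ ($H{\left(y,O \right)} = 0 - O = - O$)
$p{\left(X \right)} = - X$
$\sqrt{p{\left(n \right)} + G} = \sqrt{\left(-1\right) 126 - 31224} = \sqrt{-126 - 31224} = \sqrt{-31350} = 5 i \sqrt{1254}$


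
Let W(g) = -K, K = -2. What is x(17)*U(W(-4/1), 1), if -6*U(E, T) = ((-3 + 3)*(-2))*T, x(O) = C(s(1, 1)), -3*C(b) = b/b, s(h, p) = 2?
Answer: 0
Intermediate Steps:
C(b) = -⅓ (C(b) = -b/(3*b) = -⅓*1 = -⅓)
W(g) = 2 (W(g) = -1*(-2) = 2)
x(O) = -⅓
U(E, T) = 0 (U(E, T) = -(-3 + 3)*(-2)*T/6 = -0*(-2)*T/6 = -0*T = -⅙*0 = 0)
x(17)*U(W(-4/1), 1) = -⅓*0 = 0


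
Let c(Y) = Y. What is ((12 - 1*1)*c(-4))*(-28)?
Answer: 1232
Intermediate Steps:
((12 - 1*1)*c(-4))*(-28) = ((12 - 1*1)*(-4))*(-28) = ((12 - 1)*(-4))*(-28) = (11*(-4))*(-28) = -44*(-28) = 1232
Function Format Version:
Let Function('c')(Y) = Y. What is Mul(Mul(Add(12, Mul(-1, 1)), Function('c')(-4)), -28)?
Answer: 1232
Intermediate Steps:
Mul(Mul(Add(12, Mul(-1, 1)), Function('c')(-4)), -28) = Mul(Mul(Add(12, Mul(-1, 1)), -4), -28) = Mul(Mul(Add(12, -1), -4), -28) = Mul(Mul(11, -4), -28) = Mul(-44, -28) = 1232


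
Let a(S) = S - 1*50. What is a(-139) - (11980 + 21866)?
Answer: -34035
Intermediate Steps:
a(S) = -50 + S (a(S) = S - 50 = -50 + S)
a(-139) - (11980 + 21866) = (-50 - 139) - (11980 + 21866) = -189 - 1*33846 = -189 - 33846 = -34035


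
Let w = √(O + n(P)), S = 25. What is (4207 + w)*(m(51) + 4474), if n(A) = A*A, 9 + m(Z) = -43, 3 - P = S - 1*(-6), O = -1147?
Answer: 18603354 + 48642*I*√3 ≈ 1.8603e+7 + 84250.0*I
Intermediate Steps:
P = -28 (P = 3 - (25 - 1*(-6)) = 3 - (25 + 6) = 3 - 1*31 = 3 - 31 = -28)
m(Z) = -52 (m(Z) = -9 - 43 = -52)
n(A) = A²
w = 11*I*√3 (w = √(-1147 + (-28)²) = √(-1147 + 784) = √(-363) = 11*I*√3 ≈ 19.053*I)
(4207 + w)*(m(51) + 4474) = (4207 + 11*I*√3)*(-52 + 4474) = (4207 + 11*I*√3)*4422 = 18603354 + 48642*I*√3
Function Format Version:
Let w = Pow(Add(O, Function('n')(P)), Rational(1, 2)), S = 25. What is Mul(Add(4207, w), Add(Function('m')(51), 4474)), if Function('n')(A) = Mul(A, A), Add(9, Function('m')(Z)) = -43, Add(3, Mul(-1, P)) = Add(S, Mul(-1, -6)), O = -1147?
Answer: Add(18603354, Mul(48642, I, Pow(3, Rational(1, 2)))) ≈ Add(1.8603e+7, Mul(84250., I))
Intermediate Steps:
P = -28 (P = Add(3, Mul(-1, Add(25, Mul(-1, -6)))) = Add(3, Mul(-1, Add(25, 6))) = Add(3, Mul(-1, 31)) = Add(3, -31) = -28)
Function('m')(Z) = -52 (Function('m')(Z) = Add(-9, -43) = -52)
Function('n')(A) = Pow(A, 2)
w = Mul(11, I, Pow(3, Rational(1, 2))) (w = Pow(Add(-1147, Pow(-28, 2)), Rational(1, 2)) = Pow(Add(-1147, 784), Rational(1, 2)) = Pow(-363, Rational(1, 2)) = Mul(11, I, Pow(3, Rational(1, 2))) ≈ Mul(19.053, I))
Mul(Add(4207, w), Add(Function('m')(51), 4474)) = Mul(Add(4207, Mul(11, I, Pow(3, Rational(1, 2)))), Add(-52, 4474)) = Mul(Add(4207, Mul(11, I, Pow(3, Rational(1, 2)))), 4422) = Add(18603354, Mul(48642, I, Pow(3, Rational(1, 2))))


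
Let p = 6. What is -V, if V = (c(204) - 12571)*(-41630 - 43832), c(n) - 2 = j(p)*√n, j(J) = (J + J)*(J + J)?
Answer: -1074171878 + 24613056*√51 ≈ -8.9840e+8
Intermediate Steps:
j(J) = 4*J² (j(J) = (2*J)*(2*J) = 4*J²)
c(n) = 2 + 144*√n (c(n) = 2 + (4*6²)*√n = 2 + (4*36)*√n = 2 + 144*√n)
V = 1074171878 - 24613056*√51 (V = ((2 + 144*√204) - 12571)*(-41630 - 43832) = ((2 + 144*(2*√51)) - 12571)*(-85462) = ((2 + 288*√51) - 12571)*(-85462) = (-12569 + 288*√51)*(-85462) = 1074171878 - 24613056*√51 ≈ 8.9840e+8)
-V = -(1074171878 - 24613056*√51) = -1074171878 + 24613056*√51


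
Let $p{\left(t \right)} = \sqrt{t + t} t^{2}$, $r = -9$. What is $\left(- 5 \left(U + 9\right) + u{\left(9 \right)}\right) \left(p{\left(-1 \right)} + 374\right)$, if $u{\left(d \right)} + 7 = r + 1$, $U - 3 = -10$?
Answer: $-9350 - 25 i \sqrt{2} \approx -9350.0 - 35.355 i$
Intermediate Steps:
$U = -7$ ($U = 3 - 10 = -7$)
$u{\left(d \right)} = -15$ ($u{\left(d \right)} = -7 + \left(-9 + 1\right) = -7 - 8 = -15$)
$p{\left(t \right)} = \sqrt{2} t^{\frac{5}{2}}$ ($p{\left(t \right)} = \sqrt{2 t} t^{2} = \sqrt{2} \sqrt{t} t^{2} = \sqrt{2} t^{\frac{5}{2}}$)
$\left(- 5 \left(U + 9\right) + u{\left(9 \right)}\right) \left(p{\left(-1 \right)} + 374\right) = \left(- 5 \left(-7 + 9\right) - 15\right) \left(\sqrt{2} \left(-1\right)^{\frac{5}{2}} + 374\right) = \left(\left(-5\right) 2 - 15\right) \left(\sqrt{2} i + 374\right) = \left(-10 - 15\right) \left(i \sqrt{2} + 374\right) = - 25 \left(374 + i \sqrt{2}\right) = -9350 - 25 i \sqrt{2}$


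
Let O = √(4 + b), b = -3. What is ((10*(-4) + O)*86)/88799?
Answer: -3354/88799 ≈ -0.037771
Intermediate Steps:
O = 1 (O = √(4 - 3) = √1 = 1)
((10*(-4) + O)*86)/88799 = ((10*(-4) + 1)*86)/88799 = ((-40 + 1)*86)*(1/88799) = -39*86*(1/88799) = -3354*1/88799 = -3354/88799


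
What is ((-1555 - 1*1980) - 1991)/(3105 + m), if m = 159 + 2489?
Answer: -5526/5753 ≈ -0.96054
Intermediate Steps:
m = 2648
((-1555 - 1*1980) - 1991)/(3105 + m) = ((-1555 - 1*1980) - 1991)/(3105 + 2648) = ((-1555 - 1980) - 1991)/5753 = (-3535 - 1991)*(1/5753) = -5526*1/5753 = -5526/5753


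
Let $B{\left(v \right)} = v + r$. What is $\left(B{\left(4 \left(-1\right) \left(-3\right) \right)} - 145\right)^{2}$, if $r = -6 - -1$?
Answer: $19044$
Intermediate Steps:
$r = -5$ ($r = -6 + 1 = -5$)
$B{\left(v \right)} = -5 + v$ ($B{\left(v \right)} = v - 5 = -5 + v$)
$\left(B{\left(4 \left(-1\right) \left(-3\right) \right)} - 145\right)^{2} = \left(\left(-5 + 4 \left(-1\right) \left(-3\right)\right) - 145\right)^{2} = \left(\left(-5 - -12\right) - 145\right)^{2} = \left(\left(-5 + 12\right) - 145\right)^{2} = \left(7 - 145\right)^{2} = \left(-138\right)^{2} = 19044$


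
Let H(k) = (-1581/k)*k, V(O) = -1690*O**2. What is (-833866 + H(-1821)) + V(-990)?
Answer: -1657204447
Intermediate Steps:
H(k) = -1581
(-833866 + H(-1821)) + V(-990) = (-833866 - 1581) - 1690*(-990)**2 = -835447 - 1690*980100 = -835447 - 1656369000 = -1657204447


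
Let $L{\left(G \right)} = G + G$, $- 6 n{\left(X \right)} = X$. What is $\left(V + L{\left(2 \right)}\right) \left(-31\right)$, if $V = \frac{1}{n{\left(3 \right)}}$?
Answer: $-62$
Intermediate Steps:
$n{\left(X \right)} = - \frac{X}{6}$
$L{\left(G \right)} = 2 G$
$V = -2$ ($V = \frac{1}{\left(- \frac{1}{6}\right) 3} = \frac{1}{- \frac{1}{2}} = -2$)
$\left(V + L{\left(2 \right)}\right) \left(-31\right) = \left(-2 + 2 \cdot 2\right) \left(-31\right) = \left(-2 + 4\right) \left(-31\right) = 2 \left(-31\right) = -62$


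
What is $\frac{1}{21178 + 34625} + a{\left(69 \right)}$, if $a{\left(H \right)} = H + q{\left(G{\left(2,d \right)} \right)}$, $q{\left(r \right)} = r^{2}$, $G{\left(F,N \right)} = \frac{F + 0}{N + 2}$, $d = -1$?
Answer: $\frac{4073620}{55803} \approx 73.0$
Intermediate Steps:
$G{\left(F,N \right)} = \frac{F}{2 + N}$
$a{\left(H \right)} = 4 + H$ ($a{\left(H \right)} = H + \left(\frac{2}{2 - 1}\right)^{2} = H + \left(\frac{2}{1}\right)^{2} = H + \left(2 \cdot 1\right)^{2} = H + 2^{2} = H + 4 = 4 + H$)
$\frac{1}{21178 + 34625} + a{\left(69 \right)} = \frac{1}{21178 + 34625} + \left(4 + 69\right) = \frac{1}{55803} + 73 = \frac{4073620}{55803}$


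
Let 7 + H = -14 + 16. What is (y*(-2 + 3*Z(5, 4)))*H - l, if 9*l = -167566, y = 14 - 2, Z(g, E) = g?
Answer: 160546/9 ≈ 17838.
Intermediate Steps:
y = 12
H = -5 (H = -7 + (-14 + 16) = -7 + 2 = -5)
l = -167566/9 (l = (1/9)*(-167566) = -167566/9 ≈ -18618.)
(y*(-2 + 3*Z(5, 4)))*H - l = (12*(-2 + 3*5))*(-5) - 1*(-167566/9) = (12*(-2 + 15))*(-5) + 167566/9 = (12*13)*(-5) + 167566/9 = 156*(-5) + 167566/9 = -780 + 167566/9 = 160546/9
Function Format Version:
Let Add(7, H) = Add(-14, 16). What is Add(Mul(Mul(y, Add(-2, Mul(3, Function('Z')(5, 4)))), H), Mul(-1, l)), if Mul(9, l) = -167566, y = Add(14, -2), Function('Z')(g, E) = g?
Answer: Rational(160546, 9) ≈ 17838.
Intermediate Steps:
y = 12
H = -5 (H = Add(-7, Add(-14, 16)) = Add(-7, 2) = -5)
l = Rational(-167566, 9) (l = Mul(Rational(1, 9), -167566) = Rational(-167566, 9) ≈ -18618.)
Add(Mul(Mul(y, Add(-2, Mul(3, Function('Z')(5, 4)))), H), Mul(-1, l)) = Add(Mul(Mul(12, Add(-2, Mul(3, 5))), -5), Mul(-1, Rational(-167566, 9))) = Add(Mul(Mul(12, Add(-2, 15)), -5), Rational(167566, 9)) = Add(Mul(Mul(12, 13), -5), Rational(167566, 9)) = Add(Mul(156, -5), Rational(167566, 9)) = Add(-780, Rational(167566, 9)) = Rational(160546, 9)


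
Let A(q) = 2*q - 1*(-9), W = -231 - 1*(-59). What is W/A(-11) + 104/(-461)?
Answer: 77940/5993 ≈ 13.005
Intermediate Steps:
W = -172 (W = -231 + 59 = -172)
A(q) = 9 + 2*q (A(q) = 2*q + 9 = 9 + 2*q)
W/A(-11) + 104/(-461) = -172/(9 + 2*(-11)) + 104/(-461) = -172/(9 - 22) + 104*(-1/461) = -172/(-13) - 104/461 = -172*(-1/13) - 104/461 = 172/13 - 104/461 = 77940/5993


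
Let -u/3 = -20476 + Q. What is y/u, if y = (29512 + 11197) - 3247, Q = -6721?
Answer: 37462/81591 ≈ 0.45914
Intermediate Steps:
y = 37462 (y = 40709 - 3247 = 37462)
u = 81591 (u = -3*(-20476 - 6721) = -3*(-27197) = 81591)
y/u = 37462/81591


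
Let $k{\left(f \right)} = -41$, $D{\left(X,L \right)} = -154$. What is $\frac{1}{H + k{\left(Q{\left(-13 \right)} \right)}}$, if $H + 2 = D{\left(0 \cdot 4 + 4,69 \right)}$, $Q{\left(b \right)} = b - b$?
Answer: $- \frac{1}{197} \approx -0.0050761$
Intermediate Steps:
$Q{\left(b \right)} = 0$
$H = -156$ ($H = -2 - 154 = -156$)
$\frac{1}{H + k{\left(Q{\left(-13 \right)} \right)}} = \frac{1}{-156 - 41} = \frac{1}{-197} = - \frac{1}{197}$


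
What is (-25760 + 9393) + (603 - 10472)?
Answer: -26236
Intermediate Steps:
(-25760 + 9393) + (603 - 10472) = -16367 - 9869 = -26236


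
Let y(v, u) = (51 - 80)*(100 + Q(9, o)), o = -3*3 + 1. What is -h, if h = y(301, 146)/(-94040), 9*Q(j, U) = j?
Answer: -2929/94040 ≈ -0.031146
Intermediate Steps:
o = -8 (o = -9 + 1 = -8)
Q(j, U) = j/9
y(v, u) = -2929 (y(v, u) = (51 - 80)*(100 + (⅑)*9) = -29*(100 + 1) = -29*101 = -2929)
h = 2929/94040 (h = -2929/(-94040) = -2929*(-1/94040) = 2929/94040 ≈ 0.031146)
-h = -1*2929/94040 = -2929/94040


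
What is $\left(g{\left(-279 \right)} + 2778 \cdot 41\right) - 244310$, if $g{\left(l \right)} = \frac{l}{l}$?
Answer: $-130411$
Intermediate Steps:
$g{\left(l \right)} = 1$
$\left(g{\left(-279 \right)} + 2778 \cdot 41\right) - 244310 = \left(1 + 2778 \cdot 41\right) - 244310 = \left(1 + 113898\right) - 244310 = 113899 - 244310 = -130411$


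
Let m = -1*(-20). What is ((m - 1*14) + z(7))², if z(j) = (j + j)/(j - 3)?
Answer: 361/4 ≈ 90.250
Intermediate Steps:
z(j) = 2*j/(-3 + j) (z(j) = (2*j)/(-3 + j) = 2*j/(-3 + j))
m = 20
((m - 1*14) + z(7))² = ((20 - 1*14) + 2*7/(-3 + 7))² = ((20 - 14) + 2*7/4)² = (6 + 2*7*(¼))² = (6 + 7/2)² = (19/2)² = 361/4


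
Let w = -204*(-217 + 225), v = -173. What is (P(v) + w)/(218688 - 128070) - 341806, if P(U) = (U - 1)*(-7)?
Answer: -5162296087/15103 ≈ -3.4181e+5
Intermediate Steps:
w = -1632 (w = -204*8 = -1632)
P(U) = 7 - 7*U (P(U) = (-1 + U)*(-7) = 7 - 7*U)
(P(v) + w)/(218688 - 128070) - 341806 = ((7 - 7*(-173)) - 1632)/(218688 - 128070) - 341806 = ((7 + 1211) - 1632)/90618 - 341806 = (1218 - 1632)*(1/90618) - 341806 = -414*1/90618 - 341806 = -69/15103 - 341806 = -5162296087/15103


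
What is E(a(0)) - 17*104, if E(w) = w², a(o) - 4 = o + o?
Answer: -1752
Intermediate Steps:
a(o) = 4 + 2*o (a(o) = 4 + (o + o) = 4 + 2*o)
E(a(0)) - 17*104 = (4 + 2*0)² - 17*104 = (4 + 0)² - 1768 = 4² - 1768 = 16 - 1768 = -1752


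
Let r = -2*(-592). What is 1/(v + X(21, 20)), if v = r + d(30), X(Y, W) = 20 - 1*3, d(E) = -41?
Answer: 1/1160 ≈ 0.00086207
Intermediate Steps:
X(Y, W) = 17 (X(Y, W) = 20 - 3 = 17)
r = 1184
v = 1143 (v = 1184 - 41 = 1143)
1/(v + X(21, 20)) = 1/(1143 + 17) = 1/1160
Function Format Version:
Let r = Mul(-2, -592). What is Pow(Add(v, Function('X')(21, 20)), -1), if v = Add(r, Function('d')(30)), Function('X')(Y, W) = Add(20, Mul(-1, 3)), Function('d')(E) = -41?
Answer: Rational(1, 1160) ≈ 0.00086207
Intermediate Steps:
Function('X')(Y, W) = 17 (Function('X')(Y, W) = Add(20, -3) = 17)
r = 1184
v = 1143 (v = Add(1184, -41) = 1143)
Pow(Add(v, Function('X')(21, 20)), -1) = Pow(Add(1143, 17), -1) = Pow(1160, -1) = Rational(1, 1160)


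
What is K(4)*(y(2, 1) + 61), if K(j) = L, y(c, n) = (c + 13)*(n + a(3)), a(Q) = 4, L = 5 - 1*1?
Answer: 544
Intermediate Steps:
L = 4 (L = 5 - 1 = 4)
y(c, n) = (4 + n)*(13 + c) (y(c, n) = (c + 13)*(n + 4) = (13 + c)*(4 + n) = (4 + n)*(13 + c))
K(j) = 4
K(4)*(y(2, 1) + 61) = 4*((52 + 4*2 + 13*1 + 2*1) + 61) = 4*((52 + 8 + 13 + 2) + 61) = 4*(75 + 61) = 4*136 = 544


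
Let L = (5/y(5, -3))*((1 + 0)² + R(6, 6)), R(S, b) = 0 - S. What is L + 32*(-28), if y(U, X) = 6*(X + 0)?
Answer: -16103/18 ≈ -894.61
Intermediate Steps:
y(U, X) = 6*X
R(S, b) = -S
L = 25/18 (L = (5/((6*(-3))))*((1 + 0)² - 1*6) = (5/(-18))*(1² - 6) = (5*(-1/18))*(1 - 6) = -5/18*(-5) = 25/18 ≈ 1.3889)
L + 32*(-28) = 25/18 + 32*(-28) = 25/18 - 896 = -16103/18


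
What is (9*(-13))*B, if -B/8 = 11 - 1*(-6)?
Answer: 15912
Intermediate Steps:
B = -136 (B = -8*(11 - 1*(-6)) = -8*(11 + 6) = -8*17 = -136)
(9*(-13))*B = (9*(-13))*(-136) = -117*(-136) = 15912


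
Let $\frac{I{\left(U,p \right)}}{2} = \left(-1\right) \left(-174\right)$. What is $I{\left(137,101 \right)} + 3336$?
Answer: $3684$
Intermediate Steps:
$I{\left(U,p \right)} = 348$ ($I{\left(U,p \right)} = 2 \left(\left(-1\right) \left(-174\right)\right) = 2 \cdot 174 = 348$)
$I{\left(137,101 \right)} + 3336 = 348 + 3336 = 3684$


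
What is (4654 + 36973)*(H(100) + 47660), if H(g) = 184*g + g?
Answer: 2754042320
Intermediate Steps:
H(g) = 185*g
(4654 + 36973)*(H(100) + 47660) = (4654 + 36973)*(185*100 + 47660) = 41627*(18500 + 47660) = 41627*66160 = 2754042320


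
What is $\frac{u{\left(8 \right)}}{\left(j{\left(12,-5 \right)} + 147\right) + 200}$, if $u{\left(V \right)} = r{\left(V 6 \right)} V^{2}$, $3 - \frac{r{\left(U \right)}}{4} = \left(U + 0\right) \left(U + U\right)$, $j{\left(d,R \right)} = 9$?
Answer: $- \frac{294720}{89} \approx -3311.5$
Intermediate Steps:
$r{\left(U \right)} = 12 - 8 U^{2}$ ($r{\left(U \right)} = 12 - 4 \left(U + 0\right) \left(U + U\right) = 12 - 4 U 2 U = 12 - 4 \cdot 2 U^{2} = 12 - 8 U^{2}$)
$u{\left(V \right)} = V^{2} \left(12 - 288 V^{2}\right)$ ($u{\left(V \right)} = \left(12 - 8 \left(V 6\right)^{2}\right) V^{2} = \left(12 - 8 \left(6 V\right)^{2}\right) V^{2} = \left(12 - 8 \cdot 36 V^{2}\right) V^{2} = \left(12 - 288 V^{2}\right) V^{2} = V^{2} \left(12 - 288 V^{2}\right)$)
$\frac{u{\left(8 \right)}}{\left(j{\left(12,-5 \right)} + 147\right) + 200} = \frac{8^{2} \left(12 - 288 \cdot 8^{2}\right)}{\left(9 + 147\right) + 200} = \frac{64 \left(12 - 18432\right)}{156 + 200} = \frac{64 \left(12 - 18432\right)}{356} = 64 \left(-18420\right) \frac{1}{356} = \left(-1178880\right) \frac{1}{356} = - \frac{294720}{89}$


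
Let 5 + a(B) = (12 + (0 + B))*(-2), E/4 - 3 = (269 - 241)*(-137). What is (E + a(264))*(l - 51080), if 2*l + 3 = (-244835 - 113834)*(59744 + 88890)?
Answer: 847050698299701/2 ≈ 4.2353e+14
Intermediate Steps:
E = -15332 (E = 12 + 4*((269 - 241)*(-137)) = 12 + 4*(28*(-137)) = 12 + 4*(-3836) = 12 - 15344 = -15332)
a(B) = -29 - 2*B (a(B) = -5 + (12 + (0 + B))*(-2) = -5 + (12 + B)*(-2) = -5 + (-24 - 2*B) = -29 - 2*B)
l = -53310408149/2 (l = -3/2 + ((-244835 - 113834)*(59744 + 88890))/2 = -3/2 + (-358669*148634)/2 = -3/2 + (½)*(-53310408146) = -3/2 - 26655204073 = -53310408149/2 ≈ -2.6655e+10)
(E + a(264))*(l - 51080) = (-15332 + (-29 - 2*264))*(-53310408149/2 - 51080) = (-15332 + (-29 - 528))*(-53310510309/2) = (-15332 - 557)*(-53310510309/2) = -15889*(-53310510309/2) = 847050698299701/2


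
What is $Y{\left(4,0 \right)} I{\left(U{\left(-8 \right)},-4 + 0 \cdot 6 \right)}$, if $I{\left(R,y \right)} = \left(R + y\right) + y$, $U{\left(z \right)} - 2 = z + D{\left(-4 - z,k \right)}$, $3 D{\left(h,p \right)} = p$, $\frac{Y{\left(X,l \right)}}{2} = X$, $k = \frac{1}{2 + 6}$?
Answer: $- \frac{335}{3} \approx -111.67$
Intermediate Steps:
$k = \frac{1}{8} \approx 0.125$
$Y{\left(X,l \right)} = 2 X$
$D{\left(h,p \right)} = \frac{p}{3}$
$U{\left(z \right)} = \frac{49}{24} + z$ ($U{\left(z \right)} = 2 + \left(z + \frac{1}{3} \cdot \frac{1}{8}\right) = 2 + \left(z + \frac{1}{24}\right) = 2 + \left(\frac{1}{24} + z\right) = \frac{49}{24} + z$)
$I{\left(R,y \right)} = R + 2 y$
$Y{\left(4,0 \right)} I{\left(U{\left(-8 \right)},-4 + 0 \cdot 6 \right)} = 2 \cdot 4 \left(\left(\frac{49}{24} - 8\right) + 2 \left(-4 + 0 \cdot 6\right)\right) = 8 \left(- \frac{143}{24} + 2 \left(-4 + 0\right)\right) = 8 \left(- \frac{143}{24} + 2 \left(-4\right)\right) = 8 \left(- \frac{143}{24} - 8\right) = 8 \left(- \frac{335}{24}\right) = - \frac{335}{3}$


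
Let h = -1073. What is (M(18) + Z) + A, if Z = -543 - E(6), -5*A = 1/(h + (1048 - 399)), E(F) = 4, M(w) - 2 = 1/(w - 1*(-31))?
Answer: -56612431/103880 ≈ -544.98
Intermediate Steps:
M(w) = 2 + 1/(31 + w) (M(w) = 2 + 1/(w - 1*(-31)) = 2 + 1/(w + 31) = 2 + 1/(31 + w))
A = 1/2120 (A = -1/(5*(-1073 + (1048 - 399))) = -1/(5*(-1073 + 649)) = -⅕/(-424) = -⅕*(-1/424) = 1/2120 ≈ 0.00047170)
Z = -547 (Z = -543 - 1*4 = -543 - 4 = -547)
(M(18) + Z) + A = ((63 + 2*18)/(31 + 18) - 547) + 1/2120 = ((63 + 36)/49 - 547) + 1/2120 = ((1/49)*99 - 547) + 1/2120 = (99/49 - 547) + 1/2120 = -26704/49 + 1/2120 = -56612431/103880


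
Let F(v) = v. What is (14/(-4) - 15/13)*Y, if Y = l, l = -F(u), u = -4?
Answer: -242/13 ≈ -18.615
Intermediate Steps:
l = 4 (l = -1*(-4) = 4)
Y = 4
(14/(-4) - 15/13)*Y = (14/(-4) - 15/13)*4 = (14*(-¼) - 15*1/13)*4 = (-7/2 - 15/13)*4 = -121/26*4 = -242/13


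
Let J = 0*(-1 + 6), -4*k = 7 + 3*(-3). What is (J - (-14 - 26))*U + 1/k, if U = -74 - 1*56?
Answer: -5198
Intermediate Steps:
U = -130 (U = -74 - 56 = -130)
k = 1/2 (k = -(7 + 3*(-3))/4 = -(7 - 9)/4 = -1/4*(-2) = 1/2 ≈ 0.50000)
J = 0 (J = 0*5 = 0)
(J - (-14 - 26))*U + 1/k = (0 - (-14 - 26))*(-130) + 1/(1/2) = (0 - 1*(-40))*(-130) + 2 = (0 + 40)*(-130) + 2 = 40*(-130) + 2 = -5200 + 2 = -5198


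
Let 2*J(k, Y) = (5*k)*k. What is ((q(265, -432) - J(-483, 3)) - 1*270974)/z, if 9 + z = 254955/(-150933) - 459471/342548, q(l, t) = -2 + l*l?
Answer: 13510946324342658/207333279113 ≈ 65165.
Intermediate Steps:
q(l, t) = -2 + l**2
J(k, Y) = 5*k**2/2 (J(k, Y) = ((5*k)*k)/2 = (5*k**2)/2 = 5*k**2/2)
z = -207333279113/17233932428 (z = -9 + (254955/(-150933) - 459471/342548) = -9 + (254955*(-1/150933) - 459471*1/342548) = -9 + (-84985/50311 - 459471/342548) = -9 - 52227887261/17233932428 = -207333279113/17233932428 ≈ -12.031)
((q(265, -432) - J(-483, 3)) - 1*270974)/z = (((-2 + 265**2) - 5*(-483)**2/2) - 1*270974)/(-207333279113/17233932428) = (((-2 + 70225) - 5*233289/2) - 270974)*(-17233932428/207333279113) = ((70223 - 1*1166445/2) - 270974)*(-17233932428/207333279113) = ((70223 - 1166445/2) - 270974)*(-17233932428/207333279113) = (-1025999/2 - 270974)*(-17233932428/207333279113) = -1567947/2*(-17233932428/207333279113) = 13510946324342658/207333279113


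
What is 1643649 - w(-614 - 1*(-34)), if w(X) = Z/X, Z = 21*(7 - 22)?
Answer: 190663221/116 ≈ 1.6436e+6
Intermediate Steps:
Z = -315 (Z = 21*(-15) = -315)
w(X) = -315/X
1643649 - w(-614 - 1*(-34)) = 1643649 - (-315)/(-614 - 1*(-34)) = 1643649 - (-315)/(-614 + 34) = 1643649 - (-315)/(-580) = 1643649 - (-315)*(-1)/580 = 1643649 - 1*63/116 = 1643649 - 63/116 = 190663221/116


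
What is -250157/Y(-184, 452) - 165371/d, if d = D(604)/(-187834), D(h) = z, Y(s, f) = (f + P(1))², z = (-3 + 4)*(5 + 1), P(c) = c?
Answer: 1062377130553264/205209 ≈ 5.1770e+9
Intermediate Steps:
z = 6 (z = 1*6 = 6)
Y(s, f) = (1 + f)² (Y(s, f) = (f + 1)² = (1 + f)²)
D(h) = 6
d = -3/93917 (d = 6/(-187834) = 6*(-1/187834) = -3/93917 ≈ -3.1943e-5)
-250157/Y(-184, 452) - 165371/d = -250157/(1 + 452)² - 165371/(-3/93917) = -250157/(453²) - 165371*(-93917/3) = -250157/205209 + 15531148207/3 = 1062377130553264/205209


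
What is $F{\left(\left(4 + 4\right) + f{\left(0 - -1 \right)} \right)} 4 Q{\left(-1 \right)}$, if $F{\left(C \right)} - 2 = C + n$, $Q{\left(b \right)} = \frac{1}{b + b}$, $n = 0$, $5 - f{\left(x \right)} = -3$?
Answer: $-36$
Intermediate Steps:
$f{\left(x \right)} = 8$ ($f{\left(x \right)} = 5 - -3 = 5 + 3 = 8$)
$Q{\left(b \right)} = \frac{1}{2 b}$
$F{\left(C \right)} = 2 + C$ ($F{\left(C \right)} = 2 + \left(C + 0\right) = 2 + C$)
$F{\left(\left(4 + 4\right) + f{\left(0 - -1 \right)} \right)} 4 Q{\left(-1 \right)} = \left(2 + \left(\left(4 + 4\right) + 8\right)\right) 4 \frac{1}{2 \left(-1\right)} = \left(2 + \left(8 + 8\right)\right) 4 \cdot \frac{1}{2} \left(-1\right) = \left(2 + 16\right) 4 \left(- \frac{1}{2}\right) = 18 \cdot 4 \left(- \frac{1}{2}\right) = 72 \left(- \frac{1}{2}\right) = -36$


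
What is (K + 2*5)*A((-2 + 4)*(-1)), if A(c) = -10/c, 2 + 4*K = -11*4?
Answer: -15/2 ≈ -7.5000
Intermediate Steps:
K = -23/2 (K = -½ + (-11*4)/4 = -½ + (¼)*(-44) = -½ - 11 = -23/2 ≈ -11.500)
(K + 2*5)*A((-2 + 4)*(-1)) = (-23/2 + 2*5)*(-10*(-1/(-2 + 4))) = (-23/2 + 10)*(-10/(2*(-1))) = -(-15)/(-2) = -(-15)*(-1)/2 = -3/2*5 = -15/2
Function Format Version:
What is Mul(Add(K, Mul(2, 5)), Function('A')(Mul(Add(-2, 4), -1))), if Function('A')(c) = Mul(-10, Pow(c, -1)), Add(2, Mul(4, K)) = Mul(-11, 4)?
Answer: Rational(-15, 2) ≈ -7.5000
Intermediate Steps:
K = Rational(-23, 2) (K = Add(Rational(-1, 2), Mul(Rational(1, 4), Mul(-11, 4))) = Add(Rational(-1, 2), Mul(Rational(1, 4), -44)) = Add(Rational(-1, 2), -11) = Rational(-23, 2) ≈ -11.500)
Mul(Add(K, Mul(2, 5)), Function('A')(Mul(Add(-2, 4), -1))) = Mul(Add(Rational(-23, 2), Mul(2, 5)), Mul(-10, Pow(Mul(Add(-2, 4), -1), -1))) = Mul(Add(Rational(-23, 2), 10), Mul(-10, Pow(Mul(2, -1), -1))) = Mul(Rational(-3, 2), Mul(-10, Pow(-2, -1))) = Mul(Rational(-3, 2), Mul(-10, Rational(-1, 2))) = Mul(Rational(-3, 2), 5) = Rational(-15, 2)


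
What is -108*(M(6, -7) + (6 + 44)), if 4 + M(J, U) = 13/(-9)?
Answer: -4812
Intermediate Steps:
M(J, U) = -49/9 (M(J, U) = -4 + 13/(-9) = -4 + 13*(-⅑) = -4 - 13/9 = -49/9)
-108*(M(6, -7) + (6 + 44)) = -108*(-49/9 + (6 + 44)) = -108*(-49/9 + 50) = -108*401/9 = -4812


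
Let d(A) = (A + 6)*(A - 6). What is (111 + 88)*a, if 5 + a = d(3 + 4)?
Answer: 1592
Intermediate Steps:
d(A) = (-6 + A)*(6 + A) (d(A) = (6 + A)*(-6 + A) = (-6 + A)*(6 + A))
a = 8 (a = -5 + (-36 + (3 + 4)²) = -5 + (-36 + 7²) = -5 + (-36 + 49) = -5 + 13 = 8)
(111 + 88)*a = (111 + 88)*8 = 199*8 = 1592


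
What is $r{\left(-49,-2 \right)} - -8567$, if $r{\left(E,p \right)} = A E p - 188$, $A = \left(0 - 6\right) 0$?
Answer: $8379$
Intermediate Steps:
$A = 0$ ($A = \left(-6\right) 0 = 0$)
$r{\left(E,p \right)} = -188$ ($r{\left(E,p \right)} = 0 E p - 188 = 0 p - 188 = 0 - 188 = -188$)
$r{\left(-49,-2 \right)} - -8567 = -188 - -8567 = -188 + 8567 = 8379$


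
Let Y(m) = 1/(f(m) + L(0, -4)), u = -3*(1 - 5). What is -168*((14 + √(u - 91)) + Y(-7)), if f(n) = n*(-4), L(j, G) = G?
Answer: -2359 - 168*I*√79 ≈ -2359.0 - 1493.2*I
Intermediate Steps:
f(n) = -4*n
u = 12 (u = -3*(-4) = 12)
Y(m) = 1/(-4 - 4*m) (Y(m) = 1/(-4*m - 4) = 1/(-4 - 4*m))
-168*((14 + √(u - 91)) + Y(-7)) = -168*((14 + √(12 - 91)) - 1/(4 + 4*(-7))) = -168*((14 + √(-79)) - 1/(4 - 28)) = -168*((14 + I*√79) - 1/(-24)) = -168*((14 + I*√79) - 1*(-1/24)) = -168*((14 + I*√79) + 1/24) = -168*(337/24 + I*√79) = -2359 - 168*I*√79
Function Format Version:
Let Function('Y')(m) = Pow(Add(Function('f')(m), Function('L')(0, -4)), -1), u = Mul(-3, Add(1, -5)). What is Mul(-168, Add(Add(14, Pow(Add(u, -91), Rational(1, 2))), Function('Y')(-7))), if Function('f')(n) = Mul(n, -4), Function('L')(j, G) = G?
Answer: Add(-2359, Mul(-168, I, Pow(79, Rational(1, 2)))) ≈ Add(-2359.0, Mul(-1493.2, I))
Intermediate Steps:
Function('f')(n) = Mul(-4, n)
u = 12 (u = Mul(-3, -4) = 12)
Function('Y')(m) = Pow(Add(-4, Mul(-4, m)), -1) (Function('Y')(m) = Pow(Add(Mul(-4, m), -4), -1) = Pow(Add(-4, Mul(-4, m)), -1))
Mul(-168, Add(Add(14, Pow(Add(u, -91), Rational(1, 2))), Function('Y')(-7))) = Mul(-168, Add(Add(14, Pow(Add(12, -91), Rational(1, 2))), Mul(-1, Pow(Add(4, Mul(4, -7)), -1)))) = Mul(-168, Add(Add(14, Pow(-79, Rational(1, 2))), Mul(-1, Pow(Add(4, -28), -1)))) = Mul(-168, Add(Add(14, Mul(I, Pow(79, Rational(1, 2)))), Mul(-1, Pow(-24, -1)))) = Mul(-168, Add(Add(14, Mul(I, Pow(79, Rational(1, 2)))), Mul(-1, Rational(-1, 24)))) = Mul(-168, Add(Add(14, Mul(I, Pow(79, Rational(1, 2)))), Rational(1, 24))) = Mul(-168, Add(Rational(337, 24), Mul(I, Pow(79, Rational(1, 2))))) = Add(-2359, Mul(-168, I, Pow(79, Rational(1, 2))))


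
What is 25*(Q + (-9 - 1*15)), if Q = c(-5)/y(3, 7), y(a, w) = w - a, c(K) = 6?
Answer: -1125/2 ≈ -562.50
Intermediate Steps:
Q = 3/2 (Q = 6/(7 - 1*3) = 6/(7 - 3) = 6/4 = 6*(¼) = 3/2 ≈ 1.5000)
25*(Q + (-9 - 1*15)) = 25*(3/2 + (-9 - 1*15)) = 25*(3/2 + (-9 - 15)) = 25*(3/2 - 24) = 25*(-45/2) = -1125/2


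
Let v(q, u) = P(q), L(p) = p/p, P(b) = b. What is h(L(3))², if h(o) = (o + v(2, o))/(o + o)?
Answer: 9/4 ≈ 2.2500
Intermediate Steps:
L(p) = 1
v(q, u) = q
h(o) = (2 + o)/(2*o) (h(o) = (o + 2)/(o + o) = (2 + o)/((2*o)) = (2 + o)*(1/(2*o)) = (2 + o)/(2*o))
h(L(3))² = ((½)*(2 + 1)/1)² = ((½)*1*3)² = (3/2)² = 9/4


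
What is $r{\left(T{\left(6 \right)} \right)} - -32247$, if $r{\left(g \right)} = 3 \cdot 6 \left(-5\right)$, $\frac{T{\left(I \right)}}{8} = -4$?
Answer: $32157$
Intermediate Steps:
$T{\left(I \right)} = -32$ ($T{\left(I \right)} = 8 \left(-4\right) = -32$)
$r{\left(g \right)} = -90$ ($r{\left(g \right)} = 18 \left(-5\right) = -90$)
$r{\left(T{\left(6 \right)} \right)} - -32247 = -90 - -32247 = -90 + 32247 = 32157$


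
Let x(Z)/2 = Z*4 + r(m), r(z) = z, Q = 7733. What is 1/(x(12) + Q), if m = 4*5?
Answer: 1/7869 ≈ 0.00012708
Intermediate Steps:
m = 20
x(Z) = 40 + 8*Z (x(Z) = 2*(Z*4 + 20) = 2*(4*Z + 20) = 2*(20 + 4*Z) = 40 + 8*Z)
1/(x(12) + Q) = 1/((40 + 8*12) + 7733) = 1/((40 + 96) + 7733) = 1/(136 + 7733) = 1/7869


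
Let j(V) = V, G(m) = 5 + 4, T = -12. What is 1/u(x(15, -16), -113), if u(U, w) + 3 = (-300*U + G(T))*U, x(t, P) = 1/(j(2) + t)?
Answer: -289/1014 ≈ -0.28501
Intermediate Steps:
G(m) = 9
x(t, P) = 1/(2 + t)
u(U, w) = -3 + U*(9 - 300*U) (u(U, w) = -3 + (-300*U + 9)*U = -3 + (9 - 300*U)*U = -3 + U*(9 - 300*U))
1/u(x(15, -16), -113) = 1/(-3 - 300/(2 + 15)² + 9/(2 + 15)) = 1/(-3 - 300*(1/17)² + 9/17) = 1/(-3 - 300*(1/17)² + 9*(1/17)) = 1/(-3 - 300*1/289 + 9/17) = 1/(-3 - 300/289 + 9/17) = 1/(-1014/289) = -289/1014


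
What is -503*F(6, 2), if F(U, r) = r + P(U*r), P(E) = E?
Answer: -7042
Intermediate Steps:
F(U, r) = r + U*r
-503*F(6, 2) = -1006*(1 + 6) = -1006*7 = -503*14 = -7042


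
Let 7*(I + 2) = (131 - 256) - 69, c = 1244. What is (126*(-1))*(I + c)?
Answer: -153000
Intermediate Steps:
I = -208/7 (I = -2 + ((131 - 256) - 69)/7 = -2 + (-125 - 69)/7 = -2 + (1/7)*(-194) = -2 - 194/7 = -208/7 ≈ -29.714)
(126*(-1))*(I + c) = (126*(-1))*(-208/7 + 1244) = -126*8500/7 = -153000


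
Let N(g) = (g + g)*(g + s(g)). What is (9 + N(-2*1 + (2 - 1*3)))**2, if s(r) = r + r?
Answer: 3969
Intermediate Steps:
s(r) = 2*r
N(g) = 6*g**2 (N(g) = (g + g)*(g + 2*g) = (2*g)*(3*g) = 6*g**2)
(9 + N(-2*1 + (2 - 1*3)))**2 = (9 + 6*(-2*1 + (2 - 1*3))**2)**2 = (9 + 6*(-2 + (2 - 3))**2)**2 = (9 + 6*(-2 - 1)**2)**2 = (9 + 6*(-3)**2)**2 = (9 + 6*9)**2 = (9 + 54)**2 = 63**2 = 3969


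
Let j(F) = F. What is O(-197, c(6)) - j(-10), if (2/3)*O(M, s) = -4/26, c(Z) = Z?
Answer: 127/13 ≈ 9.7692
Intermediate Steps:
O(M, s) = -3/13 (O(M, s) = 3*(-4/26)/2 = 3*(-4*1/26)/2 = (3/2)*(-2/13) = -3/13)
O(-197, c(6)) - j(-10) = -3/13 - 1*(-10) = -3/13 + 10 = 127/13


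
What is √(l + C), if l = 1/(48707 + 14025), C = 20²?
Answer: 3*√43725599787/31366 ≈ 20.000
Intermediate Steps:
C = 400
l = 1/62732 ≈ 1.5941e-5
√(l + C) = √(1/62732 + 400) = √(25092801/62732) = 3*√43725599787/31366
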